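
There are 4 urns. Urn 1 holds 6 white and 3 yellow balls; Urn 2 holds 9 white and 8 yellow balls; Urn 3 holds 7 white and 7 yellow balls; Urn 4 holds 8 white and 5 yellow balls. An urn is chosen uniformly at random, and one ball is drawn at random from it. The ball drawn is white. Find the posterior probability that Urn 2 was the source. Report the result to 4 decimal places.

P(white|Urn 1) = 0.6667; P(white|Urn 2) = 0.5294; P(white|Urn 3) = 0.5; P(white|Urn 4) = 0.6154.
Prior × likelihood for each source: 0.25·0.6667=0.1667, 0.25·0.5294=0.1324, 0.25·0.5=0.1250, 0.25·0.6154=0.1538. Summing gives P(white) = 0.57787.
P(Urn 2 | white) = 0.1324 / 0.57787 = 0.2290.

Posterior probability ≈ 0.2290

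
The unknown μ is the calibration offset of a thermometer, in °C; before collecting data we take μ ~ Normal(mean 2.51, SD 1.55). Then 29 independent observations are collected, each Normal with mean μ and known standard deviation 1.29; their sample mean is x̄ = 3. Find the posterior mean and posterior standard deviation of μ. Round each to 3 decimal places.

Posterior mean ≈ 2.989; posterior SD ≈ 0.237

With known σ, the Normal prior is conjugate. Weight on the data is w = (n/σ²)/(n/σ² + 1/τ₀²) = 17.4268/(17.4268+0.416233) = 0.97667.
Posterior mean = w·x̄ + (1−w)·μ₀ = 0.97667·3 + 0.023327·2.51 = 2.989. Posterior variance = 1/(17.4268+0.416233) = 0.0560442, so SD = 0.237.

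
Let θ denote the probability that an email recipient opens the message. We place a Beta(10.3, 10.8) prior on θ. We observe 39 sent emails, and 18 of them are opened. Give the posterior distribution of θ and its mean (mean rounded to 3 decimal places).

Posterior: Beta(28.3, 31.8); mean ≈ 0.471

Observing 18 successes and 21 failures updates Beta(10.3, 10.8) by adding the success and failure counts to the two shape parameters: α = 10.3+18 = 28.3, β = 10.8+21 = 31.8.
Posterior mean = α/(α+β) = 28.3/60.1 = 0.471.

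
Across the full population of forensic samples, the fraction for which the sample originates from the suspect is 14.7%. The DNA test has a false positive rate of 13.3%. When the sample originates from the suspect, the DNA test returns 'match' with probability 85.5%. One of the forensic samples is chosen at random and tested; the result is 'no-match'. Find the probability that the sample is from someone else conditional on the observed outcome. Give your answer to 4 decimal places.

P(¬H | E) ≈ 0.9720

Let H be the event that the sample originates from the suspect. P(H) = 0.147, so P(¬H) = 0.853. With E the 'no-match' result, P(E|H) = 0.145 and P(E|¬H) = 0.867.
P(E) = 0.145·0.147 + 0.867·0.853 = 0.021315 + 0.73955 = 0.76087.
By Bayes' theorem, P(H|E) = 0.021315 / 0.76087 = 0.0280. Hence P(¬H|E) = 1 − 0.0280 = 0.9720.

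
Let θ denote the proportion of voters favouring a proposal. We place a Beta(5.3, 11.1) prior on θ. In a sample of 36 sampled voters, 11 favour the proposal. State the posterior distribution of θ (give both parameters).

Observing 11 successes and 25 failures updates Beta(5.3, 11.1) by adding the success and failure counts to the two shape parameters: α = 5.3+11 = 16.3, β = 11.1+25 = 36.1.

Posterior: Beta(16.3, 36.1)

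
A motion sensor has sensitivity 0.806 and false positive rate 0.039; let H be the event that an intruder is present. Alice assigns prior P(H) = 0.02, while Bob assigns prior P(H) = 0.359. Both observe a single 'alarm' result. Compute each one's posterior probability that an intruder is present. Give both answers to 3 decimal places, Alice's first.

P('+'|H) = 0.806, P('+'|¬H) = 0.039.
Alice: numerator 0.806·0.02 = 0.016120; evidence = 0.016120+0.039·0.98 = 0.054340; posterior = 0.297.
Bob: numerator 0.806·0.359 = 0.28935; evidence = 0.28935+0.039·0.641 = 0.31435; posterior = 0.920.

Alice: 0.297; Bob: 0.920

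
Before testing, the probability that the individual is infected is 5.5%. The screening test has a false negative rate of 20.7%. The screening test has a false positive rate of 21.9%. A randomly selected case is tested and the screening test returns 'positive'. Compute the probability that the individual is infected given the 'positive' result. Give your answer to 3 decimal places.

Write H for 'the individual is infected'. Prior odds H:¬H = 0.055/0.945 = 0.058201. For the 'positive' outcome, the likelihood ratio is 0.793/0.219 = 3.6210.
Posterior odds = 0.058201 × 3.6210 = 0.21075, so P(H|E) = 0.21075/(1+0.21075) = 0.174.

P(H | E) ≈ 0.174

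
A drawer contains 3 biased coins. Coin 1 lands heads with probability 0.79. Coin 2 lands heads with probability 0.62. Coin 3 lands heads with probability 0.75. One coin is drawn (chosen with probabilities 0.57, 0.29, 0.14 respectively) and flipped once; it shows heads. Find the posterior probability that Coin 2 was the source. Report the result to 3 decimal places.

Posterior probability ≈ 0.245

Tabulate prior·likelihood by source: [1] prior 0.57, lik 0.79, product 0.4503; [2] prior 0.29, lik 0.62, product 0.1798; [3] prior 0.14, lik 0.75, product 0.1050.
Normalizing constant = 0.73510; the posterior for Coin 2 is its product over the sum, 0.1798/0.73510 = 0.245.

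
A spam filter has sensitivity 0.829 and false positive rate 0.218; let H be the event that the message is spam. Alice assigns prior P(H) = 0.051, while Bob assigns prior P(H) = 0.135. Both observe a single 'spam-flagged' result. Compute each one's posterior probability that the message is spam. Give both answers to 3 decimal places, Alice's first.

P('+'|H) = 0.829, P('+'|¬H) = 0.218.
Alice: numerator 0.829·0.051 = 0.042279; evidence = 0.042279+0.218·0.949 = 0.24916; posterior = 0.170.
Bob: numerator 0.829·0.135 = 0.11192; evidence = 0.11192+0.218·0.865 = 0.30049; posterior = 0.372.

Alice: 0.170; Bob: 0.372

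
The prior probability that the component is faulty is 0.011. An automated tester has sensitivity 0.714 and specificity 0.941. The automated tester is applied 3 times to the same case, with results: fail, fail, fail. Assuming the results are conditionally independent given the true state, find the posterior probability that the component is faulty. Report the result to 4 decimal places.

Let H be the event that the component is faulty; start with P(H) = 0.011. P('fail'|H) = 0.714, P('fail'|¬H) = 0.059.
Update on result 1 ('fail'): P(H) ← 0.714·0.0110 / (0.714·0.0110 + 0.059·0.9890) = 0.0078540/0.066205 = 0.1186.
Update on result 2 ('fail'): P(H) ← 0.714·0.1186 / (0.714·0.1186 + 0.059·0.8814) = 0.084703/0.13670 = 0.6196.
Update on result 3 ('fail'): P(H) ← 0.714·0.6196 / (0.714·0.6196 + 0.059·0.3804) = 0.44240/0.46484 = 0.9517.

Posterior P(H) ≈ 0.9517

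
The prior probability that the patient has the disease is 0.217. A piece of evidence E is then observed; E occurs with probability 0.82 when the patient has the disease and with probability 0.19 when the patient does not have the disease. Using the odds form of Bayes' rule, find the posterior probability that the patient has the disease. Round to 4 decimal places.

Prior odds = 0.217/(1−0.217) = 0.27714.
Likelihood ratio for E = 0.82/0.19 = 4.3158.
Posterior odds = prior odds × LR = 1.1961.
Posterior probability = odds/(1+odds) = 1.1961/2.1961 = 0.5446.

Posterior probability ≈ 0.5446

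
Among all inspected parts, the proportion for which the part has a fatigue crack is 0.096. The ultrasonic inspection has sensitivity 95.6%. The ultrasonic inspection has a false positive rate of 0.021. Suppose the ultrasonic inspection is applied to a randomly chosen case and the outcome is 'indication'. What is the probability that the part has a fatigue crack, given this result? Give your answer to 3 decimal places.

Write H for 'the part has a fatigue crack'. Prior odds H:¬H = 0.096/0.904 = 0.10619. For the 'indication' outcome, the likelihood ratio is 0.956/0.021 = 45.524.
Posterior odds = 0.10619 × 45.524 = 4.8344, so P(H|E) = 4.8344/(1+4.8344) = 0.829.

P(H | E) ≈ 0.829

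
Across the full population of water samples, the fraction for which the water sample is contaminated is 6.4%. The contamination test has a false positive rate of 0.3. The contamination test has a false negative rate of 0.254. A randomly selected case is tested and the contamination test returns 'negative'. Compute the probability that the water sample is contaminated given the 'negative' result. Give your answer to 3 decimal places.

P(H | E) ≈ 0.024

Let H be the event that the water sample is contaminated. P(H) = 0.064, so P(¬H) = 0.936. With E the 'negative' result, P(E|H) = 0.254 and P(E|¬H) = 0.7.
P(E) = 0.254·0.064 + 0.7·0.936 = 0.016256 + 0.65520 = 0.67146.
By Bayes' theorem, P(H|E) = 0.016256 / 0.67146 = 0.024.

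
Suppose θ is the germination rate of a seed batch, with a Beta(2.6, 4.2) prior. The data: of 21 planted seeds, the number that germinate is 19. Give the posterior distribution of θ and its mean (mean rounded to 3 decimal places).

Posterior: Beta(21.6, 6.2); mean ≈ 0.777

Observing 19 successes and 2 failures updates Beta(2.6, 4.2) by adding the success and failure counts to the two shape parameters: α = 2.6+19 = 21.6, β = 4.2+2 = 6.2.
Posterior mean = α/(α+β) = 21.6/27.8 = 0.777.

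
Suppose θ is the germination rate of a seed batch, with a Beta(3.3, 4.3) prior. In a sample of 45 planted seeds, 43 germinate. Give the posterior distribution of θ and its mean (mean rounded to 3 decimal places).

Posterior: Beta(46.3, 6.3); mean ≈ 0.880

The binomial likelihood is conjugate to the Beta prior: with 43 successes and 2 failures, the posterior is Beta(3.3+43, 4.3+2) = Beta(46.3, 6.3).
Posterior mean = α/(α+β) = 46.3/52.6 = 0.880.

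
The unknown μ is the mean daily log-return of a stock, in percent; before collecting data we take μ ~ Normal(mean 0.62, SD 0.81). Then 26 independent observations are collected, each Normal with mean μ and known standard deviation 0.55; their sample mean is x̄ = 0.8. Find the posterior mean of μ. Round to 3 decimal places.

Posterior mean ≈ 0.797

Prior precision 1/τ₀² = 1/0.81² = 1.52416; data precision n/σ² = 26/0.55² = 85.9504.
Posterior precision = 1.52416 + 85.9504 = 87.4746.
Posterior mean = (1.52416·0.62 + 85.9504·0.8) / 87.4746 = 0.797.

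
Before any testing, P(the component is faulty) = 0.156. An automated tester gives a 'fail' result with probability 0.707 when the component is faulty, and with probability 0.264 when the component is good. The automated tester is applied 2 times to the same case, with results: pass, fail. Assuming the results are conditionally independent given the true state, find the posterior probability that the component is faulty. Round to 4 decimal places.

Posterior P(H) ≈ 0.1646

With H the event that the component is faulty, the joint likelihood of the observed sequence is P(data|H) = 0.293·0.707 = 0.20715 and P(data|¬H) = 0.736·0.264 = 0.19430.
Bayes: P(H|data) = 0.156·0.20715 / (0.156·0.20715 + 0.844·0.19430) = 0.032316/0.19631 = 0.1646.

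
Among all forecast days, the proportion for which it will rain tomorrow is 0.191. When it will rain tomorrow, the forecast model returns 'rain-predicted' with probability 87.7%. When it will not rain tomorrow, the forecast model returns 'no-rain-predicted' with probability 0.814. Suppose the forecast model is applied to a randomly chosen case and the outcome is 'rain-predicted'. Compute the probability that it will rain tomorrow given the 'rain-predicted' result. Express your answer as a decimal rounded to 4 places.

Let H be the event that it will rain tomorrow. P(H) = 0.191, so P(¬H) = 0.809. With E the 'rain-predicted' result, P(E|H) = 0.877 and P(E|¬H) = 0.186.
P(E) = 0.877·0.191 + 0.186·0.809 = 0.16751 + 0.15047 = 0.31798.
By Bayes' theorem, P(H|E) = 0.16751 / 0.31798 = 0.5268.

P(H | E) ≈ 0.5268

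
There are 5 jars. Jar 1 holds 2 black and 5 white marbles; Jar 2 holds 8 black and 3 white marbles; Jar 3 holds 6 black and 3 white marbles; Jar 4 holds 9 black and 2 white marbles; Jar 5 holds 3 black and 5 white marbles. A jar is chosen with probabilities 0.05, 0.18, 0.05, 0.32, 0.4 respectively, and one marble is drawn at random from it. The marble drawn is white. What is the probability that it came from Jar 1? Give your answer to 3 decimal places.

Posterior probability ≈ 0.087

Tabulate prior·likelihood by source: [1] prior 0.05, lik 0.7143, product 0.03571; [2] prior 0.18, lik 0.2727, product 0.04909; [3] prior 0.05, lik 0.3333, product 0.01667; [4] prior 0.32, lik 0.1818, product 0.05818; [5] prior 0.4, lik 0.625, product 0.2500.
Normalizing constant = 0.40965; the posterior for Jar 1 is its product over the sum, 0.03571/0.40965 = 0.087.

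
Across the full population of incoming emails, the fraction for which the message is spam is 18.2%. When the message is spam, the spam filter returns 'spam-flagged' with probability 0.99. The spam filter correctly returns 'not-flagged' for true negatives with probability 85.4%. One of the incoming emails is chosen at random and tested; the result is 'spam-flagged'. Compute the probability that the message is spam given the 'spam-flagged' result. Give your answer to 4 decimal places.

Let H be the event that the message is spam. P(H) = 0.182, so P(¬H) = 0.818. With E the 'spam-flagged' result, P(E|H) = 0.99 and P(E|¬H) = 0.146.
P(E) = 0.99·0.182 + 0.146·0.818 = 0.18018 + 0.11943 = 0.29961.
By Bayes' theorem, P(H|E) = 0.18018 / 0.29961 = 0.6014.

P(H | E) ≈ 0.6014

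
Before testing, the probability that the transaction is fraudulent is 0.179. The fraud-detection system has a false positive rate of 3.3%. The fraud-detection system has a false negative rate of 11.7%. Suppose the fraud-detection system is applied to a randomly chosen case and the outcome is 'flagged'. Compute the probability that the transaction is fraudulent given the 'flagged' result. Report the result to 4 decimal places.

Let H be the event that the transaction is fraudulent. P(H) = 0.179, so P(¬H) = 0.821. With E the 'flagged' result, P(E|H) = 0.883 and P(E|¬H) = 0.033.
P(E) = 0.883·0.179 + 0.033·0.821 = 0.15806 + 0.027093 = 0.18515.
By Bayes' theorem, P(H|E) = 0.15806 / 0.18515 = 0.8537.

P(H | E) ≈ 0.8537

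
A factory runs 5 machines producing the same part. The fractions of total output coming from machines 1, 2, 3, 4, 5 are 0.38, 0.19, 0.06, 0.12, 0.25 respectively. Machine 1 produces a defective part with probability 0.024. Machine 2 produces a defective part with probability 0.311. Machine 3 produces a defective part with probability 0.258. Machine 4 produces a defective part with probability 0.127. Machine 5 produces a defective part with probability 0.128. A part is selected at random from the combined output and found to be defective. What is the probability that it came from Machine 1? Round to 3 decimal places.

Posterior probability ≈ 0.070

Tabulate prior·likelihood by source: [1] prior 0.38, lik 0.024, product 0.009120; [2] prior 0.19, lik 0.311, product 0.05909; [3] prior 0.06, lik 0.258, product 0.01548; [4] prior 0.12, lik 0.127, product 0.01524; [5] prior 0.25, lik 0.128, product 0.03200.
Normalizing constant = 0.13093; the posterior for Machine 1 is its product over the sum, 0.009120/0.13093 = 0.070.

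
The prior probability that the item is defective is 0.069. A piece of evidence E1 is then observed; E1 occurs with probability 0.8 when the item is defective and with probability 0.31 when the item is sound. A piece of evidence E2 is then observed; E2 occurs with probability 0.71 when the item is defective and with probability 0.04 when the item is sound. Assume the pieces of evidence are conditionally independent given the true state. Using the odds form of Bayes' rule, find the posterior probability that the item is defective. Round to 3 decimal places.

Prior odds = 0.069/(1−0.069) = 0.074114.
Likelihood ratio for E1 = 0.8/0.31 = 2.5806.
Likelihood ratio for E2 = 0.71/0.04 = 17.750.
Posterior odds = prior odds × LR₁ × LR₂ = 3.3949.
Posterior probability = odds/(1+odds) = 3.3949/4.3949 = 0.772.

Posterior probability ≈ 0.772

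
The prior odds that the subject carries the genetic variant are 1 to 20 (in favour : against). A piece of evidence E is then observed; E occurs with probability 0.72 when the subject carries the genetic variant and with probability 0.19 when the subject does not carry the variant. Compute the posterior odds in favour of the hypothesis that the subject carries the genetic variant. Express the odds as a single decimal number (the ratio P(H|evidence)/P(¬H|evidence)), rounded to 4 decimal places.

Prior odds = 1/20 = 0.050000.
Likelihood ratio for E = 0.72/0.19 = 3.7895.
Posterior odds = prior odds × LR = 0.18947.

Posterior odds ≈ 0.1895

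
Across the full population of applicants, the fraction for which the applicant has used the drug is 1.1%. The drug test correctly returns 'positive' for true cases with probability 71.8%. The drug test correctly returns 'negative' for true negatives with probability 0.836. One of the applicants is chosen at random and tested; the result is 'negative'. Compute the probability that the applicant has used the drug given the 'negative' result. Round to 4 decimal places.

Let H be the event that the applicant has used the drug. P(H) = 0.011, so P(¬H) = 0.989. With E the 'negative' result, P(E|H) = 0.282 and P(E|¬H) = 0.836.
P(E) = 0.282·0.011 + 0.836·0.989 = 0.0031020 + 0.82680 = 0.82991.
By Bayes' theorem, P(H|E) = 0.0031020 / 0.82991 = 0.0037.

P(H | E) ≈ 0.0037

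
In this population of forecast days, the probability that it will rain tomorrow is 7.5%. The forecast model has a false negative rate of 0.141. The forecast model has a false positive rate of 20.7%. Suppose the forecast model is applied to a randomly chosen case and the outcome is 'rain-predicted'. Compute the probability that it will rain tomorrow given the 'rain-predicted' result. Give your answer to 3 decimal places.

Let H be the event that it will rain tomorrow. P(H) = 0.075, so P(¬H) = 0.925. With E the 'rain-predicted' result, P(E|H) = 0.859 and P(E|¬H) = 0.207.
P(E) = 0.859·0.075 + 0.207·0.925 = 0.064425 + 0.19148 = 0.25590.
By Bayes' theorem, P(H|E) = 0.064425 / 0.25590 = 0.252.

P(H | E) ≈ 0.252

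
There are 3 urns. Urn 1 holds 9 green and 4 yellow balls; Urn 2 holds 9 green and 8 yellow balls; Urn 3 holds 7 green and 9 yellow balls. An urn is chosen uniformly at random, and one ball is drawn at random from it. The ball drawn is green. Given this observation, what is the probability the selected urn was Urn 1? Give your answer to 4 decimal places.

Posterior probability ≈ 0.4172

P(green|Urn 1) = 0.6923; P(green|Urn 2) = 0.5294; P(green|Urn 3) = 0.4375.
Prior × likelihood for each source: 0.333333·0.6923=0.2308, 0.333333·0.5294=0.1765, 0.333333·0.4375=0.1458. Summing gives P(green) = 0.55307.
P(Urn 1 | green) = 0.2308 / 0.55307 = 0.4172.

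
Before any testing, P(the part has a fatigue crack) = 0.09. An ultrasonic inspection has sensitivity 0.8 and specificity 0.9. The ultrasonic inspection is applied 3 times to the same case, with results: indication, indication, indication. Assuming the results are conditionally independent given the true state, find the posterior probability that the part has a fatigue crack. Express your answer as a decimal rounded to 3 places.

Let H be the event that the part has a fatigue crack; start with P(H) = 0.09. P('indication'|H) = 0.8, P('indication'|¬H) = 0.1.
Update on result 1 ('indication'): P(H) ← 0.8·0.0900 / (0.8·0.0900 + 0.1·0.9100) = 0.072000/0.16300 = 0.4417.
Update on result 2 ('indication'): P(H) ← 0.8·0.4417 / (0.8·0.4417 + 0.1·0.5583) = 0.35337/0.40920 = 0.8636.
Update on result 3 ('indication'): P(H) ← 0.8·0.8636 / (0.8·0.8636 + 0.1·0.1364) = 0.69085/0.70450 = 0.9806.

Posterior P(H) ≈ 0.981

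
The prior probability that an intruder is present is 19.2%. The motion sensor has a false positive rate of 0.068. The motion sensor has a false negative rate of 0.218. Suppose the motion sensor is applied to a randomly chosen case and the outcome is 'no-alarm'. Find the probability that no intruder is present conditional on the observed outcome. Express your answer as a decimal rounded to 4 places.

Let H be the event that an intruder is present. P(H) = 0.192, so P(¬H) = 0.808. With E the 'no-alarm' result, P(E|H) = 0.218 and P(E|¬H) = 0.932.
P(E) = 0.218·0.192 + 0.932·0.808 = 0.041856 + 0.75306 = 0.79491.
By Bayes' theorem, P(H|E) = 0.041856 / 0.79491 = 0.0527. Hence P(¬H|E) = 1 − 0.0527 = 0.9473.

P(¬H | E) ≈ 0.9473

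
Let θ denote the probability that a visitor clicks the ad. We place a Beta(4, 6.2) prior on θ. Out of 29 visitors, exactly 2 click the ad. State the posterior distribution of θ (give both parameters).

Posterior: Beta(6, 33.2)

The binomial likelihood is conjugate to the Beta prior: with 2 successes and 27 failures, the posterior is Beta(4+2, 6.2+27) = Beta(6, 33.2).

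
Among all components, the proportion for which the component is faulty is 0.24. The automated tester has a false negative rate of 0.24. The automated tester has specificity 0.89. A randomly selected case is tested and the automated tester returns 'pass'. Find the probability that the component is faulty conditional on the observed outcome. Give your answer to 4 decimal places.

P(H | E) ≈ 0.0785

Write H for 'the component is faulty'. Prior odds H:¬H = 0.24/0.76 = 0.31579. For the 'pass' outcome, the likelihood ratio is 0.24/0.89 = 0.26966.
Posterior odds = 0.31579 × 0.26966 = 0.085157, so P(H|E) = 0.085157/(1+0.085157) = 0.0785.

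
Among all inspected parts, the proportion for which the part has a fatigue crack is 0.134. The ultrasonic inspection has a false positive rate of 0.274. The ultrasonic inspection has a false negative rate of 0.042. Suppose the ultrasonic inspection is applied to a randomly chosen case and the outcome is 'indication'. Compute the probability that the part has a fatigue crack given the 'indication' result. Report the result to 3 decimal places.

P(H | E) ≈ 0.351

Write H for 'the part has a fatigue crack'. Prior odds H:¬H = 0.134/0.866 = 0.15473. For the 'indication' outcome, the likelihood ratio is 0.958/0.274 = 3.4964.
Posterior odds = 0.15473 × 3.4964 = 0.54101, so P(H|E) = 0.54101/(1+0.54101) = 0.351.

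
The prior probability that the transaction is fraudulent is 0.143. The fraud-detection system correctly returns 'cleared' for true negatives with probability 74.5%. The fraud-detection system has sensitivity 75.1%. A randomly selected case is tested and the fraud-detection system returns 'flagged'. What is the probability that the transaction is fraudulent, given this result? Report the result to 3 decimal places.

Write H for 'the transaction is fraudulent'. Prior odds H:¬H = 0.143/0.857 = 0.16686. For the 'flagged' outcome, the likelihood ratio is 0.751/0.255 = 2.9451.
Posterior odds = 0.16686 × 2.9451 = 0.49142, so P(H|E) = 0.49142/(1+0.49142) = 0.329.

P(H | E) ≈ 0.329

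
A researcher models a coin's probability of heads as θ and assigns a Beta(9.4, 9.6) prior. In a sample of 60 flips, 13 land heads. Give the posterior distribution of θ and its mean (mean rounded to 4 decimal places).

Posterior: Beta(22.4, 56.6); mean ≈ 0.2835

Observing 13 successes and 47 failures updates Beta(9.4, 9.6) by adding the success and failure counts to the two shape parameters: α = 9.4+13 = 22.4, β = 9.6+47 = 56.6.
E[θ | data] = 22.4/(22.4+56.6) = 0.2835.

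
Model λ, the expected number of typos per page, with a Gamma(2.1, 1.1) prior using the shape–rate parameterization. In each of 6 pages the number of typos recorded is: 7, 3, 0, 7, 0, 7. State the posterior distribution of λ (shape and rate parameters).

Posterior: Gamma(shape=26.1, rate=7.1)

The Poisson likelihood adds the total count to the shape and the number of exposure periods to the rate. Here ∑xᵢ = 24 and n = 6, so shape 2.1→26.1 and rate 1.1→7.1.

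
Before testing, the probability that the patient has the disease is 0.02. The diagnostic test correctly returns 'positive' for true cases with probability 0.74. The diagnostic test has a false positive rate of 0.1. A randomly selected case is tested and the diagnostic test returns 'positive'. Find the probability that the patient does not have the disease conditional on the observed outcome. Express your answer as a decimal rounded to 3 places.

P(¬H | E) ≈ 0.869

Let H be the event that the patient has the disease. P(H) = 0.02, so P(¬H) = 0.98. With E the 'positive' result, P(E|H) = 0.74 and P(E|¬H) = 0.1.
P(E) = 0.74·0.02 + 0.1·0.98 = 0.014800 + 0.098000 = 0.11280.
By Bayes' theorem, P(H|E) = 0.014800 / 0.11280 = 0.131. Hence P(¬H|E) = 1 − 0.131 = 0.869.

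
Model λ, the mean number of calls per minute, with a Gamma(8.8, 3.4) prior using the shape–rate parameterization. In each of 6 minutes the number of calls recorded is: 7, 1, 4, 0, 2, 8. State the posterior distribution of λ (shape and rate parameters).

Total count ∑xᵢ = 22 over n = 6 minutes.
Gamma is conjugate to the Poisson likelihood: posterior is Gamma(shape = 8.8+22 = 30.8, rate = 3.4+6 = 9.4).

Posterior: Gamma(shape=30.8, rate=9.4)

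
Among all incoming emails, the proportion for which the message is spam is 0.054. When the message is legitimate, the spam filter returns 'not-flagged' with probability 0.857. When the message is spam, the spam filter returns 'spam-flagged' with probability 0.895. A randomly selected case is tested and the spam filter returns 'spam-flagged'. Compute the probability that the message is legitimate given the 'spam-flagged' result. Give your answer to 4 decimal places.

P(¬H | E) ≈ 0.7368

Let H be the event that the message is spam. P(H) = 0.054, so P(¬H) = 0.946. With E the 'spam-flagged' result, P(E|H) = 0.895 and P(E|¬H) = 0.143.
P(E) = 0.895·0.054 + 0.143·0.946 = 0.048330 + 0.13528 = 0.18361.
By Bayes' theorem, P(H|E) = 0.048330 / 0.18361 = 0.2632. Hence P(¬H|E) = 1 − 0.2632 = 0.7368.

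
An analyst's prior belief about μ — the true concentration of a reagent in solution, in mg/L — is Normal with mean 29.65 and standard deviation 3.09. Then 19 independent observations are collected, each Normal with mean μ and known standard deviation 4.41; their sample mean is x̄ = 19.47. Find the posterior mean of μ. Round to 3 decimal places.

Posterior mean ≈ 20.456

Prior precision 1/τ₀² = 1/3.09² = 0.104733; data precision n/σ² = 19/4.41² = 0.976959.
Posterior precision = 0.104733 + 0.976959 = 1.08169.
Posterior mean = (0.104733·29.65 + 0.976959·19.47) / 1.08169 = 20.456.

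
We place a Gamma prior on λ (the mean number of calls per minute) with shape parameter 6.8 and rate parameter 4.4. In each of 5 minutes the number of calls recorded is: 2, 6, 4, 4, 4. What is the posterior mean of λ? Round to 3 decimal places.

The Poisson likelihood adds the total count to the shape and the number of exposure periods to the rate. Here ∑xᵢ = 20 and n = 5, so shape 6.8→26.8 and rate 4.4→9.4.
Posterior mean = shape/rate = 26.8/9.4 = 2.851.

Posterior mean ≈ 2.851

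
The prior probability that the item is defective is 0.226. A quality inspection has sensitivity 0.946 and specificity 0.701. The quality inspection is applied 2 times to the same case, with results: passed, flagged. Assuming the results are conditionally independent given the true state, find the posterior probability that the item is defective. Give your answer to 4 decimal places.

Posterior P(H) ≈ 0.0664

With H the event that the item is defective, the joint likelihood of the observed sequence is P(data|H) = 0.054·0.946 = 0.051084 and P(data|¬H) = 0.701·0.299 = 0.20960.
Bayes: P(H|data) = 0.226·0.051084 / (0.226·0.051084 + 0.774·0.20960) = 0.011545/0.17377 = 0.0664.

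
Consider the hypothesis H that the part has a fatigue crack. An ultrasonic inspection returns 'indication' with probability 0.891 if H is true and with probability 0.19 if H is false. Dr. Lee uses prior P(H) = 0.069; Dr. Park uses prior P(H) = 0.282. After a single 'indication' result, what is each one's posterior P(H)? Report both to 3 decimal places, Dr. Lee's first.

P('+'|H) = 0.891, P('+'|¬H) = 0.19.
Dr. Lee: numerator 0.891·0.069 = 0.061479; evidence = 0.061479+0.19·0.931 = 0.23837; posterior = 0.258.
Dr. Park: numerator 0.891·0.282 = 0.25126; evidence = 0.25126+0.19·0.718 = 0.38768; posterior = 0.648.

Dr. Lee: 0.258; Dr. Park: 0.648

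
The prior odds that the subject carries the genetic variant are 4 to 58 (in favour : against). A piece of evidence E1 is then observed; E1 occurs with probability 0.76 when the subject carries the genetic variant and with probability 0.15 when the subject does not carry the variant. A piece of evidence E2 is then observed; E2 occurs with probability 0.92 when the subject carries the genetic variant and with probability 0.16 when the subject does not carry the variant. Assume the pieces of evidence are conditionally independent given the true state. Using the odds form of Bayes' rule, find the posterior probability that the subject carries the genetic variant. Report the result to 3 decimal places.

Prior odds = 4/58 = 0.068966.
Likelihood ratio for E1 = 0.76/0.15 = 5.0667.
Likelihood ratio for E2 = 0.92/0.16 = 5.7500.
Posterior odds = prior odds × LR₁ × LR₂ = 2.0092.
Posterior probability = odds/(1+odds) = 2.0092/3.0092 = 0.668.

Posterior probability ≈ 0.668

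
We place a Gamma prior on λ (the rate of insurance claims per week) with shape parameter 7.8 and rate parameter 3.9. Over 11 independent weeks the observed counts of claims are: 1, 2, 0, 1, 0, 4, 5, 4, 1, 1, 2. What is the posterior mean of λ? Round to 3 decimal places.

Posterior mean ≈ 1.933

Total count ∑xᵢ = 21 over n = 11 weeks.
Gamma is conjugate to the Poisson likelihood: posterior is Gamma(shape = 7.8+21 = 28.8, rate = 3.9+11 = 14.9).
Posterior mean = shape/rate = 28.8/14.9 = 1.933.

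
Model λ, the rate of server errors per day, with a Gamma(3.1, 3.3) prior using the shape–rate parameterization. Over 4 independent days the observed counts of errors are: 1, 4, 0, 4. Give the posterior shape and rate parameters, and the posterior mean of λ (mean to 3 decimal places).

Total count ∑xᵢ = 9 over n = 4 days.
Gamma is conjugate to the Poisson likelihood: posterior is Gamma(shape = 3.1+9 = 12.1, rate = 3.3+4 = 7.3).
Posterior mean = shape/rate = 12.1/7.3 = 1.658.

Posterior: Gamma(shape=12.1, rate=7.3); mean ≈ 1.658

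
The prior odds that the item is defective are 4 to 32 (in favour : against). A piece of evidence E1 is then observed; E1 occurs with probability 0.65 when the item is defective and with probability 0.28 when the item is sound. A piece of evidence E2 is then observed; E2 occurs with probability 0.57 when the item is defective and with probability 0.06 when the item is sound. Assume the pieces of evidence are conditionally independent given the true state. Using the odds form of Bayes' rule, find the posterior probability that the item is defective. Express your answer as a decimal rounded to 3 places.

Posterior probability ≈ 0.734

Prior odds = 4/32 = 0.12500. In log-odds, ln(0.12500) = -2.0794.
Add log likelihood ratios: ln(2.3214) + ln(9.5000) = 3.0935.
Posterior log-odds = 1.0140, so posterior odds = exp(1.0140) = 2.7567. Converting, P(H|E) = 2.7567/3.7567 = 0.734.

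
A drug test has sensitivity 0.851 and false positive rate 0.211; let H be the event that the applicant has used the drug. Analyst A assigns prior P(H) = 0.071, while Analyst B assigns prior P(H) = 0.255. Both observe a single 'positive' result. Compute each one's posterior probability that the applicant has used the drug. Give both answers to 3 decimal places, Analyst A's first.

P('+'|H) = 0.851, P('+'|¬H) = 0.211.
Analyst A: numerator 0.851·0.071 = 0.060421; evidence = 0.060421+0.211·0.929 = 0.25644; posterior = 0.236.
Analyst B: numerator 0.851·0.255 = 0.21701; evidence = 0.21701+0.211·0.745 = 0.37420; posterior = 0.580.

Analyst A: 0.236; Analyst B: 0.580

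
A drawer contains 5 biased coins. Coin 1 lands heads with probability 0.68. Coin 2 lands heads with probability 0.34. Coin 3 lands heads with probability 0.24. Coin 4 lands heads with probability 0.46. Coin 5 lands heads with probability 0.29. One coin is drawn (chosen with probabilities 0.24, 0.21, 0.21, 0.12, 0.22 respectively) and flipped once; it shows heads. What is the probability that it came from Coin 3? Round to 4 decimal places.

Tabulate prior·likelihood by source: [1] prior 0.24, lik 0.68, product 0.1632; [2] prior 0.21, lik 0.34, product 0.07140; [3] prior 0.21, lik 0.24, product 0.05040; [4] prior 0.12, lik 0.46, product 0.05520; [5] prior 0.22, lik 0.29, product 0.06380.
Normalizing constant = 0.40400; the posterior for Coin 3 is its product over the sum, 0.05040/0.40400 = 0.1248.

Posterior probability ≈ 0.1248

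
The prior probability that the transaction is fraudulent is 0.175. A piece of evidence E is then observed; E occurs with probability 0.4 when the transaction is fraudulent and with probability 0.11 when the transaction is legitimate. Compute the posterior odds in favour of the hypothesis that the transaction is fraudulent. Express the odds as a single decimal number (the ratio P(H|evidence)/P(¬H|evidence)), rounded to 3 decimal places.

Prior odds = 0.175/(1−0.175) = 0.21212.
Likelihood ratio for E = 0.4/0.11 = 3.6364.
Posterior odds = prior odds × LR = 0.77135.

Posterior odds ≈ 0.771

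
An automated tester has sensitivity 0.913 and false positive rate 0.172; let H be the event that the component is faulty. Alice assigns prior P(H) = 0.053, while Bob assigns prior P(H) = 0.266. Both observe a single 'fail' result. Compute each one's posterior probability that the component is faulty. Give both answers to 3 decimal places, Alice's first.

Alice: 0.229; Bob: 0.658

P('+'|H) = 0.913, P('+'|¬H) = 0.172.
Alice: numerator 0.913·0.053 = 0.048389; evidence = 0.048389+0.172·0.947 = 0.21127; posterior = 0.229.
Bob: numerator 0.913·0.266 = 0.24286; evidence = 0.24286+0.172·0.734 = 0.36911; posterior = 0.658.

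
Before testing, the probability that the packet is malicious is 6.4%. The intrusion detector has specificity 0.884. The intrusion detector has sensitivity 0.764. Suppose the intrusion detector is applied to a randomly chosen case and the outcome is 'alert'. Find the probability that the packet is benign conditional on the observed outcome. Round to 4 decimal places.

P(¬H | E) ≈ 0.6895

Write H for 'the packet is malicious'. Prior odds H:¬H = 0.064/0.936 = 0.068376. For the 'alert' outcome, the likelihood ratio is 0.764/0.116 = 6.5862.
Posterior odds = 0.068376 × 6.5862 = 0.45034, so P(H|E) = 0.45034/(1+0.45034) = 0.3105. Then P(¬H|E) = 1 − 0.3105 = 0.6895.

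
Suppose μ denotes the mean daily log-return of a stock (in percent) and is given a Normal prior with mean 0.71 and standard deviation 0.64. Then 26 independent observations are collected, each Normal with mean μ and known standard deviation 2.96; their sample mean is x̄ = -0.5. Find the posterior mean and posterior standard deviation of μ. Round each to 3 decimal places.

Posterior mean ≈ 0.046; posterior SD ≈ 0.430

With known σ, the Normal prior is conjugate. Weight on the data is w = (n/σ²)/(n/σ² + 1/τ₀²) = 2.96749/(2.96749+2.44141) = 0.54863.
Posterior mean = w·x̄ + (1−w)·μ₀ = 0.54863·-0.5 + 0.45137·0.71 = 0.046. Posterior variance = 1/(2.96749+2.44141) = 0.184880, so SD = 0.430.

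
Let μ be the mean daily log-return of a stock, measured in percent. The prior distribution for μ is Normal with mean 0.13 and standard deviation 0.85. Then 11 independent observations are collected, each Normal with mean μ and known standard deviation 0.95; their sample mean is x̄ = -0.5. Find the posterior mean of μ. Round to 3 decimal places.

Posterior mean ≈ -0.436

With known σ, the Normal prior is conjugate. Weight on the data is w = (n/σ²)/(n/σ² + 1/τ₀²) = 12.1884/(12.1884+1.38408) = 0.89802.
Posterior mean = w·x̄ + (1−w)·μ₀ = 0.89802·-0.5 + 0.10198·0.13 = -0.436.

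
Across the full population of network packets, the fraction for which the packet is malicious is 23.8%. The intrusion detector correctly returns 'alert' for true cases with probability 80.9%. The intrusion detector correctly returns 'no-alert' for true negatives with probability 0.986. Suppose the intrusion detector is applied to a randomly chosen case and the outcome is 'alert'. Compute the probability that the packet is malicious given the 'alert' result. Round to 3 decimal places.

P(H | E) ≈ 0.948

Let H be the event that the packet is malicious. P(H) = 0.238, so P(¬H) = 0.762. With E the 'alert' result, P(E|H) = 0.809 and P(E|¬H) = 0.014.
P(E) = 0.809·0.238 + 0.014·0.762 = 0.19254 + 0.010668 = 0.20321.
By Bayes' theorem, P(H|E) = 0.19254 / 0.20321 = 0.948.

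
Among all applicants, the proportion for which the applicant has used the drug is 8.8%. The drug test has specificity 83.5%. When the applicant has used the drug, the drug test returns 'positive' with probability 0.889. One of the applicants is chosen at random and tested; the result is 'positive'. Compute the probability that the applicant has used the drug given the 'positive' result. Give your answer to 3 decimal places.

P(H | E) ≈ 0.342

Let H be the event that the applicant has used the drug. P(H) = 0.088, so P(¬H) = 0.912. With E the 'positive' result, P(E|H) = 0.889 and P(E|¬H) = 0.165.
P(E) = 0.889·0.088 + 0.165·0.912 = 0.078232 + 0.15048 = 0.22871.
By Bayes' theorem, P(H|E) = 0.078232 / 0.22871 = 0.342.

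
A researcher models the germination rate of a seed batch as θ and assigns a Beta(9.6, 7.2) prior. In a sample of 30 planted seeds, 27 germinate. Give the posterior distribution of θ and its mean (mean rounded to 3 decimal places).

Posterior: Beta(36.6, 10.2); mean ≈ 0.782

The binomial likelihood is conjugate to the Beta prior: with 27 successes and 3 failures, the posterior is Beta(9.6+27, 7.2+3) = Beta(36.6, 10.2).
E[θ | data] = 36.6/(36.6+10.2) = 0.782.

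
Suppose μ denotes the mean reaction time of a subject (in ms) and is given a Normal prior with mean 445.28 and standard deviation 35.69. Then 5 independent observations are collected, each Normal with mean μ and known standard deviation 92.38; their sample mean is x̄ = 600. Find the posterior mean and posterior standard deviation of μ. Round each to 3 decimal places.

Posterior mean ≈ 511.401; posterior SD ≈ 27.008

Prior precision 1/τ₀² = 1/35.69² = 0.00078507; data precision n/σ² = 5/92.38² = 0.00058589.
Posterior precision = 0.00078507 + 0.00058589 = 0.00137095, giving posterior SD = 1/√0.00137095 = 27.008.
Posterior mean = (0.00078507·445.28 + 0.00058589·600) / 0.00137095 = 511.401.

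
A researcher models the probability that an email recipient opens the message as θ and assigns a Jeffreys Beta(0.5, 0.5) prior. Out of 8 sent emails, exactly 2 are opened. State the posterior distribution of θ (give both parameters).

The binomial likelihood is conjugate to the Beta prior: with 2 successes and 6 failures, the posterior is Beta(0.5+2, 0.5+6) = Beta(2.5, 6.5).

Posterior: Beta(2.5, 6.5)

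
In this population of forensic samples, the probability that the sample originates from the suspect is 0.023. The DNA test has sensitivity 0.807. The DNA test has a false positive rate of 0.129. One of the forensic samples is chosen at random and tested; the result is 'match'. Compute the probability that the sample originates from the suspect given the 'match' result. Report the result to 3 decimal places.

Let H be the event that the sample originates from the suspect. P(H) = 0.023, so P(¬H) = 0.977. With E the 'match' result, P(E|H) = 0.807 and P(E|¬H) = 0.129.
P(E) = 0.807·0.023 + 0.129·0.977 = 0.018561 + 0.12603 = 0.14459.
By Bayes' theorem, P(H|E) = 0.018561 / 0.14459 = 0.128.

P(H | E) ≈ 0.128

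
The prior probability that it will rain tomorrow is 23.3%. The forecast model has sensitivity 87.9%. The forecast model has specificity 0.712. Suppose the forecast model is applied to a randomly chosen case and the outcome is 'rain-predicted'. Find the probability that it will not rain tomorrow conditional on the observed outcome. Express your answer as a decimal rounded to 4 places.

Let H be the event that it will rain tomorrow. P(H) = 0.233, so P(¬H) = 0.767. With E the 'rain-predicted' result, P(E|H) = 0.879 and P(E|¬H) = 0.288.
P(E) = 0.879·0.233 + 0.288·0.767 = 0.20481 + 0.22090 = 0.42570.
By Bayes' theorem, P(H|E) = 0.20481 / 0.42570 = 0.4811. Hence P(¬H|E) = 1 − 0.4811 = 0.5189.

P(¬H | E) ≈ 0.5189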